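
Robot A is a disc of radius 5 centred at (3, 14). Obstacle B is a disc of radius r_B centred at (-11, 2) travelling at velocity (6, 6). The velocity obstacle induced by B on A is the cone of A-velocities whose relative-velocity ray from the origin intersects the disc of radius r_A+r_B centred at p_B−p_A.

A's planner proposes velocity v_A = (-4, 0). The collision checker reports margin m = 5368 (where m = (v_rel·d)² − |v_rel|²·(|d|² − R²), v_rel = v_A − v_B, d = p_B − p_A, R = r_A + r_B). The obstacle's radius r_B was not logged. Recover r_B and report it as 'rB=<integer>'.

m = 5368
d = (-14, -12);  v_rel = (-10, -6),  |v_rel|² = 136
v_rel×d = (-10)·(-12) − (-6)·(-14) = 36
since m = R²·136 − 36²:  R² = (1296 + 5368) / 136 = 49
R = √49 = 7  ⇒  r_B = 7 − 5 = 2

rB=2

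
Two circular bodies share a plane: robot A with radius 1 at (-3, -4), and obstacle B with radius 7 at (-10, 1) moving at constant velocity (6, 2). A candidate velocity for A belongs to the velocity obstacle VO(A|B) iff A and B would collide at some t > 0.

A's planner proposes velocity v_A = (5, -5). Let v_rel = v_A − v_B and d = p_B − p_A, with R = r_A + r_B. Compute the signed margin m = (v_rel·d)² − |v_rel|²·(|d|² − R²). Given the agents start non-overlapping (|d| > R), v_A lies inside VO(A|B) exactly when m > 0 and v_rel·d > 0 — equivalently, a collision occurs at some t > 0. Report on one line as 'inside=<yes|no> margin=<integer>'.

d = (-7, 5),  |d|² = 74;  R = 1+7 = 8,  c = 74−8² = 10
v_rel = (-1, -7),  |v_rel|² = 50;  v_rel·d = (-1)·(-7) + (-7)·(5) = -28
50·t² + 56·t + 10 = 0  ⇒  m = (-28)² − 50·10 = 284
m = 284 > 0,  v_rel·d = -28 < 0  ⇒  outside

inside=no margin=284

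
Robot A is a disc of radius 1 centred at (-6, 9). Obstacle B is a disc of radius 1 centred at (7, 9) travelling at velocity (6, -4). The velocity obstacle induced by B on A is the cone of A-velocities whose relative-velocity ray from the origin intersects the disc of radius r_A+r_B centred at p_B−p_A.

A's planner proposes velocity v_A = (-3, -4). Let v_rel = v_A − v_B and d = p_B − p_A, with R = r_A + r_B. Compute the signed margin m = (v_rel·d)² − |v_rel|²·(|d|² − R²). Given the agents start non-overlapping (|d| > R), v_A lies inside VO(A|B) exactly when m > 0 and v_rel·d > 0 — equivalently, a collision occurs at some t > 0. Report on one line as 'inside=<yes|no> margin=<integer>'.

d = (13, 0),  |d|² = 169;  R = 1+1 = 2,  c = 169−2² = 165
v_rel = (-9, 0),  |v_rel|² = 81;  v_rel·d = (-9)·(13) + (0)·(0) = -117
81·t² + 234·t + 165 = 0  ⇒  m = (-117)² − 81·165 = 324
m = 324 > 0,  v_rel·d = -117 < 0  ⇒  outside

inside=no margin=324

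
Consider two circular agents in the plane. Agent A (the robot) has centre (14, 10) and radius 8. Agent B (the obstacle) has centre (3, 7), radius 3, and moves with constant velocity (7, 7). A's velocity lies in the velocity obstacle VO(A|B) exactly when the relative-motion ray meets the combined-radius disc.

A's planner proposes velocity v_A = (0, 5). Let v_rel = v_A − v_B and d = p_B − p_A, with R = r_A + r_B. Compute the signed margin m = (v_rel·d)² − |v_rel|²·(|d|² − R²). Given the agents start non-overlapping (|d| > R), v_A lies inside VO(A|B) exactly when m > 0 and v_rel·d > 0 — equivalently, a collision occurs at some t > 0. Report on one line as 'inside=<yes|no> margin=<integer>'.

d = (-11, -3),  |d|² = 130;  R = 8+3 = 11,  c = 130−11² = 9
v_rel = (-7, -2),  |v_rel|² = 53;  v_rel·d = (-7)·(-11) + (-2)·(-3) = 83
53·t² − 166·t + 9 = 0  ⇒  m = 83² − 53·9 = 6412
m = 6412 > 0,  v_rel·d = 83 > 0  ⇒  inside

inside=yes margin=6412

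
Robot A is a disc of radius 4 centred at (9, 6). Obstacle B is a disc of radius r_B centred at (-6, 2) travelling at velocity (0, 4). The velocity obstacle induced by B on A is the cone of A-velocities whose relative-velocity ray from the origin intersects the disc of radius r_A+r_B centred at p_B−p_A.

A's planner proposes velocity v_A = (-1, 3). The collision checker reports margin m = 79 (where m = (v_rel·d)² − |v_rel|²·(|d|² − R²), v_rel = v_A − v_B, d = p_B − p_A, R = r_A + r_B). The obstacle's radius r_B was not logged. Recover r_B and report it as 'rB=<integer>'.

m = 79
d = (-15, -4);  v_rel = (-1, -1),  |v_rel|² = 2
v_rel×d = (-1)·(-4) − (-1)·(-15) = -11
since m = R²·2 − (-11)²:  R² = (121 + 79) / 2 = 100
R = √100 = 10  ⇒  r_B = 10 − 4 = 6

rB=6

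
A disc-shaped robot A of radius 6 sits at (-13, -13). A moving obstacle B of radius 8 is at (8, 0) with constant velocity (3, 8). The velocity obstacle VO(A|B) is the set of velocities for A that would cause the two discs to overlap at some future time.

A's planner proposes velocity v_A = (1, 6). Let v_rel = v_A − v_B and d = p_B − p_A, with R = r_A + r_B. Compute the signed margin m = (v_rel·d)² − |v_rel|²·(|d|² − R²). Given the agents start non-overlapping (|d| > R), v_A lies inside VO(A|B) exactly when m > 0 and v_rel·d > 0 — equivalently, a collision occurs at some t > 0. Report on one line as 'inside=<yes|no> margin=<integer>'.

d = (21, 13),  |d|² = 610;  R = 6+8 = 14,  c = 610−14² = 414
v_rel = (-2, -2),  |v_rel|² = 8;  v_rel·d = (-2)·(21) + (-2)·(13) = -68
8·t² + 136·t + 414 = 0  ⇒  m = (-68)² − 8·414 = 1312
m = 1312 > 0,  v_rel·d = -68 < 0  ⇒  outside

inside=no margin=1312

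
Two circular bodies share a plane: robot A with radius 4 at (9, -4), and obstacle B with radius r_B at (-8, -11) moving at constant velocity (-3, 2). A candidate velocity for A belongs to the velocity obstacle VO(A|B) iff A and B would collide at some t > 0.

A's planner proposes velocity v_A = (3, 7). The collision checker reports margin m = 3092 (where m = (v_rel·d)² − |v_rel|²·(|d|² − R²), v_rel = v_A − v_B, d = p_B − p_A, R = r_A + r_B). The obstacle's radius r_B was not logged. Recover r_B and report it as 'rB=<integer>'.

m = 3092
d = (-17, -7);  v_rel = (6, 5),  |v_rel|² = 61
v_rel×d = (6)·(-7) − (5)·(-17) = 43
since m = R²·61 − 43²:  R² = (1849 + 3092) / 61 = 81
R = √81 = 9  ⇒  r_B = 9 − 4 = 5

rB=5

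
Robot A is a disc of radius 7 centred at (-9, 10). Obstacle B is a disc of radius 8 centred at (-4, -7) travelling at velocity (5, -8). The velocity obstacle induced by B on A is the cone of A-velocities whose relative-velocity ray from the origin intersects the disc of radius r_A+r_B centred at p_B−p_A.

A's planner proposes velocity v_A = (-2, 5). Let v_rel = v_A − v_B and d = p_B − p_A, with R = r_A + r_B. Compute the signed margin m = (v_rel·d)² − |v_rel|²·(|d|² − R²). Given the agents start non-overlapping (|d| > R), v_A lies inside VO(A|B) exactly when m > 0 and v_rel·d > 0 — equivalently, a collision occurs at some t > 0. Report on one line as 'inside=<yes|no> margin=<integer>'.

d = (5, -17),  |d|² = 314;  R = 7+8 = 15,  c = 314−15² = 89
v_rel = (-7, 13),  |v_rel|² = 218;  v_rel·d = (-7)·(5) + (13)·(-17) = -256
218·t² + 512·t + 89 = 0  ⇒  m = (-256)² − 218·89 = 46134
m = 46134 > 0,  v_rel·d = -256 < 0  ⇒  outside

inside=no margin=46134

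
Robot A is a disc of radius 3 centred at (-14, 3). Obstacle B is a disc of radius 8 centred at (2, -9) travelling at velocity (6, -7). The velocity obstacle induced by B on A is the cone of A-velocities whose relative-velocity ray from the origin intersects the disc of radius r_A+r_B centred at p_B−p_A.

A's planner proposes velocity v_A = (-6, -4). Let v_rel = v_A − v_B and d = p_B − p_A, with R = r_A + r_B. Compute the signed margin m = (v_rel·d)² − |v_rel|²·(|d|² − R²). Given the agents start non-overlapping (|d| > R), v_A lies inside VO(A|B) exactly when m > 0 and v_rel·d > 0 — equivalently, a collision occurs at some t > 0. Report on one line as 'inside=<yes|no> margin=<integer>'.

d = (16, -12),  |d|² = 400;  R = 3+8 = 11,  c = 400−11² = 279
v_rel = (-12, 3),  |v_rel|² = 153;  v_rel·d = (-12)·(16) + (3)·(-12) = -228
153·t² + 456·t + 279 = 0  ⇒  m = (-228)² − 153·279 = 9297
m = 9297 > 0,  v_rel·d = -228 < 0  ⇒  outside

inside=no margin=9297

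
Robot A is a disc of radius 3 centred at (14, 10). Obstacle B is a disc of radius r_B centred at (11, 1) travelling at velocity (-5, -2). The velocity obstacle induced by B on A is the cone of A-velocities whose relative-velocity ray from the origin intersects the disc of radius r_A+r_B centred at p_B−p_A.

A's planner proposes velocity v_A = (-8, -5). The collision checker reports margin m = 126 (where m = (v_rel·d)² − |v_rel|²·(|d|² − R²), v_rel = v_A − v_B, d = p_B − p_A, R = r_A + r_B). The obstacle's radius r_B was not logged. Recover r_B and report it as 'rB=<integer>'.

m = 126
d = (-3, -9);  v_rel = (-3, -3),  |v_rel|² = 18
v_rel×d = (-3)·(-9) − (-3)·(-3) = 18
since m = R²·18 − 18²:  R² = (324 + 126) / 18 = 25
R = √25 = 5  ⇒  r_B = 5 − 3 = 2

rB=2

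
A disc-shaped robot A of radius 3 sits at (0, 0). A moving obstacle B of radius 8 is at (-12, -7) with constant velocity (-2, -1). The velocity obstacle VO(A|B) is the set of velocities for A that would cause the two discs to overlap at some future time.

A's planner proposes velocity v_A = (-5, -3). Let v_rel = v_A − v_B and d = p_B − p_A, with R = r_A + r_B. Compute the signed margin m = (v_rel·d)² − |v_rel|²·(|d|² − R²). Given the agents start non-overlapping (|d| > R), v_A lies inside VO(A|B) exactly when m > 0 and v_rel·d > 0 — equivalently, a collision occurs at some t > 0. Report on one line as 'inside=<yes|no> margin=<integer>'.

d = (-12, -7),  |d|² = 193;  R = 3+8 = 11,  c = 193−11² = 72
v_rel = (-3, -2),  |v_rel|² = 13;  v_rel·d = (-3)·(-12) + (-2)·(-7) = 50
13·t² − 100·t + 72 = 0  ⇒  m = 50² − 13·72 = 1564
m = 1564 > 0,  v_rel·d = 50 > 0  ⇒  inside

inside=yes margin=1564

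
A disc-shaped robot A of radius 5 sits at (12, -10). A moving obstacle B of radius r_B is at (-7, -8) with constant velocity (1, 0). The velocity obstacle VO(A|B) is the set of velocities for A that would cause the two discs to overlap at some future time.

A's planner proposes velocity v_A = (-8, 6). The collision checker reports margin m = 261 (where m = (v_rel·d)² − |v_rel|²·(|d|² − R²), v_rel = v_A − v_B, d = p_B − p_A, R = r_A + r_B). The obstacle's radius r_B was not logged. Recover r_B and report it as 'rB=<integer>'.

m = 261
d = (-19, 2);  v_rel = (-9, 6),  |v_rel|² = 117
v_rel×d = (-9)·(2) − (6)·(-19) = 96
since m = R²·117 − 96²:  R² = (9216 + 261) / 117 = 81
R = √81 = 9  ⇒  r_B = 9 − 5 = 4

rB=4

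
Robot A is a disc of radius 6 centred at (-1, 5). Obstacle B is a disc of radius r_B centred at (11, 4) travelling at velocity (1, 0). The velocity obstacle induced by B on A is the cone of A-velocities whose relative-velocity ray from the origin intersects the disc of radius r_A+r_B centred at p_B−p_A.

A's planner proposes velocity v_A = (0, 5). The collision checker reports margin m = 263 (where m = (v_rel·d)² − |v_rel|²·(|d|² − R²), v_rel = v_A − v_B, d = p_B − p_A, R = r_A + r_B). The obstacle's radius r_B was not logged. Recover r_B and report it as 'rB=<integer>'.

m = 263
d = (12, -1);  v_rel = (-1, 5),  |v_rel|² = 26
v_rel×d = (-1)·(-1) − (5)·(12) = -59
since m = R²·26 − (-59)²:  R² = (3481 + 263) / 26 = 144
R = √144 = 12  ⇒  r_B = 12 − 6 = 6

rB=6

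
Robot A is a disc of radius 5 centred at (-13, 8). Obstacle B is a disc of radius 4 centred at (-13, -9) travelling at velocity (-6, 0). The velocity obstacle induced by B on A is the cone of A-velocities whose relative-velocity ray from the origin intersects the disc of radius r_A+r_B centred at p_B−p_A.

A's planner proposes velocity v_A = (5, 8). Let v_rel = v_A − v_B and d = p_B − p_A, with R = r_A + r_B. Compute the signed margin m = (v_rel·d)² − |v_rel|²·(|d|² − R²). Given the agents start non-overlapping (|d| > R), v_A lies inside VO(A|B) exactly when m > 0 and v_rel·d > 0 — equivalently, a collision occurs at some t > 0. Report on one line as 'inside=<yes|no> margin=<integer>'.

d = (0, -17),  |d|² = 289;  R = 5+4 = 9,  c = 289−9² = 208
v_rel = (11, 8),  |v_rel|² = 185;  v_rel·d = (11)·(0) + (8)·(-17) = -136
185·t² + 272·t + 208 = 0  ⇒  m = (-136)² − 185·208 = -19984
m = -19984 < 0,  v_rel·d = -136 < 0  ⇒  outside

inside=no margin=-19984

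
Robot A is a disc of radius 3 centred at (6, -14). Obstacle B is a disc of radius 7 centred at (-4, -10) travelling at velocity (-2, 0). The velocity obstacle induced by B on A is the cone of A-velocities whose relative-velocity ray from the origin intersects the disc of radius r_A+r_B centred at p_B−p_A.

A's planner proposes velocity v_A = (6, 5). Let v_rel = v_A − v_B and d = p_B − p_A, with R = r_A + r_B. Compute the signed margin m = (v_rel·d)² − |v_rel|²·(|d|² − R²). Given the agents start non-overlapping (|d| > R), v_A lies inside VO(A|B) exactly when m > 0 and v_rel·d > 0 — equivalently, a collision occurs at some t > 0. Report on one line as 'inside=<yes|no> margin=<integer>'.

d = (-10, 4),  |d|² = 116;  R = 3+7 = 10,  c = 116−10² = 16
v_rel = (8, 5),  |v_rel|² = 89;  v_rel·d = (8)·(-10) + (5)·(4) = -60
89·t² + 120·t + 16 = 0  ⇒  m = (-60)² − 89·16 = 2176
m = 2176 > 0,  v_rel·d = -60 < 0  ⇒  outside

inside=no margin=2176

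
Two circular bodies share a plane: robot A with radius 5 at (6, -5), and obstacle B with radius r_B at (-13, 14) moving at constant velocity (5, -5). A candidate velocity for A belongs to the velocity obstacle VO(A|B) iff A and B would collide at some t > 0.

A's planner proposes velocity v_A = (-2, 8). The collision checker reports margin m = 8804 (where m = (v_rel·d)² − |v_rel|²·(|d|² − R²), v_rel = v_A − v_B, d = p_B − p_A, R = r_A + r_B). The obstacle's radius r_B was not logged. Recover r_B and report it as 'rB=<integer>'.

m = 8804
d = (-19, 19);  v_rel = (-7, 13),  |v_rel|² = 218
v_rel×d = (-7)·(19) − (13)·(-19) = 114
since m = R²·218 − 114²:  R² = (12996 + 8804) / 218 = 100
R = √100 = 10  ⇒  r_B = 10 − 5 = 5

rB=5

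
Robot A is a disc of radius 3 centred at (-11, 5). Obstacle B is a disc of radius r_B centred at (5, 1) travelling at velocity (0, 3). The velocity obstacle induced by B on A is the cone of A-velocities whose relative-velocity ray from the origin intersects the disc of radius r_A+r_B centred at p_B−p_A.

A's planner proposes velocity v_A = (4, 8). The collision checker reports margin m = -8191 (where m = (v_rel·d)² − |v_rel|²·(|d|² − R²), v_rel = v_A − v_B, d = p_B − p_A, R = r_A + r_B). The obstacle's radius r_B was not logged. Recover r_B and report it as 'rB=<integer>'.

m = -8191
d = (16, -4);  v_rel = (4, 5),  |v_rel|² = 41
v_rel×d = (4)·(-4) − (5)·(16) = -96
since m = R²·41 − (-96)²:  R² = (9216 + -8191) / 41 = 25
R = √25 = 5  ⇒  r_B = 5 − 3 = 2

rB=2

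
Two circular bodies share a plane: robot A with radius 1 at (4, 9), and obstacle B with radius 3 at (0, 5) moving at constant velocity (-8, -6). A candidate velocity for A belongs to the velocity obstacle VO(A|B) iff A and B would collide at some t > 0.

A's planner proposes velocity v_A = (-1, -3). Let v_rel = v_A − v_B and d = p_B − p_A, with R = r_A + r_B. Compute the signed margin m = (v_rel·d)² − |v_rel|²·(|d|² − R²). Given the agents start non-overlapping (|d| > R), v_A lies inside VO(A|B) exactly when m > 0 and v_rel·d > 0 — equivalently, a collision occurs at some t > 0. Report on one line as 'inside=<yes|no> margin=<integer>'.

d = (-4, -4),  |d|² = 32;  R = 1+3 = 4,  c = 32−4² = 16
v_rel = (7, 3),  |v_rel|² = 58;  v_rel·d = (7)·(-4) + (3)·(-4) = -40
58·t² + 80·t + 16 = 0  ⇒  m = (-40)² − 58·16 = 672
m = 672 > 0,  v_rel·d = -40 < 0  ⇒  outside

inside=no margin=672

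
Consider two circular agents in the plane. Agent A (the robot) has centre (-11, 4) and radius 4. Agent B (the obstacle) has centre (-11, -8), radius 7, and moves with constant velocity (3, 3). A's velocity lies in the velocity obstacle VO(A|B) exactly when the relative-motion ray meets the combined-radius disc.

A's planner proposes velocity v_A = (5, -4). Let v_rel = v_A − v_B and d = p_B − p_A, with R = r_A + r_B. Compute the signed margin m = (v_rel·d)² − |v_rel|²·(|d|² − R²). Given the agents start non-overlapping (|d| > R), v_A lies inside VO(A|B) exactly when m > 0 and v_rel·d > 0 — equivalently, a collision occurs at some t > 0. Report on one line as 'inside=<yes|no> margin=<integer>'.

d = (0, -12),  |d|² = 144;  R = 4+7 = 11,  c = 144−11² = 23
v_rel = (2, -7),  |v_rel|² = 53;  v_rel·d = (2)·(0) + (-7)·(-12) = 84
53·t² − 168·t + 23 = 0  ⇒  m = 84² − 53·23 = 5837
m = 5837 > 0,  v_rel·d = 84 > 0  ⇒  inside

inside=yes margin=5837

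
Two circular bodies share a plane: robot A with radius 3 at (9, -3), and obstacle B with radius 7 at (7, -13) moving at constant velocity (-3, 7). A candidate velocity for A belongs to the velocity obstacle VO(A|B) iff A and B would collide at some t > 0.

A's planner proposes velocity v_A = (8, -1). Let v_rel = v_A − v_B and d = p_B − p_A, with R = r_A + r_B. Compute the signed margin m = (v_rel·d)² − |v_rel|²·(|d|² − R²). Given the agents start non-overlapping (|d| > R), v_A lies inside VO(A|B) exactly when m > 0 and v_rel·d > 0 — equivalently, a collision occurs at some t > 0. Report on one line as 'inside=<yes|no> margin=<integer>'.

d = (-2, -10),  |d|² = 104;  R = 3+7 = 10,  c = 104−10² = 4
v_rel = (11, -8),  |v_rel|² = 185;  v_rel·d = (11)·(-2) + (-8)·(-10) = 58
185·t² − 116·t + 4 = 0  ⇒  m = 58² − 185·4 = 2624
m = 2624 > 0,  v_rel·d = 58 > 0  ⇒  inside

inside=yes margin=2624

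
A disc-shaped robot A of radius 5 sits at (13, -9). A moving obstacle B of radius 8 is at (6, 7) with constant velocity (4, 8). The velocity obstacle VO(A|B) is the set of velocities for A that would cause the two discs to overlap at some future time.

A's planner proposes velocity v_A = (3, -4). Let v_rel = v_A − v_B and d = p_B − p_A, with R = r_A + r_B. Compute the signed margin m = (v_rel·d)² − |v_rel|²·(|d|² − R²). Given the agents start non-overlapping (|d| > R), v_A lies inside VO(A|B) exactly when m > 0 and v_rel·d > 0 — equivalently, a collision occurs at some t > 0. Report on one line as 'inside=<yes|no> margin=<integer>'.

d = (-7, 16),  |d|² = 305;  R = 5+8 = 13,  c = 305−13² = 136
v_rel = (-1, -12),  |v_rel|² = 145;  v_rel·d = (-1)·(-7) + (-12)·(16) = -185
145·t² + 370·t + 136 = 0  ⇒  m = (-185)² − 145·136 = 14505
m = 14505 > 0,  v_rel·d = -185 < 0  ⇒  outside

inside=no margin=14505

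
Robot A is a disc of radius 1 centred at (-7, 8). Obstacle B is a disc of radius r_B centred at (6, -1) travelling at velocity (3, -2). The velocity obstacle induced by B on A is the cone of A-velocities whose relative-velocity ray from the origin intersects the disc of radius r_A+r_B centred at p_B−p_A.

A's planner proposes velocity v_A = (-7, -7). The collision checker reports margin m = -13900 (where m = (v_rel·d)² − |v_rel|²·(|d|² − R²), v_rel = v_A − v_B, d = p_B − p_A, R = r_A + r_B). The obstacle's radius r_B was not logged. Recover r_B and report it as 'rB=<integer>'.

m = -13900
d = (13, -9);  v_rel = (-10, -5),  |v_rel|² = 125
v_rel×d = (-10)·(-9) − (-5)·(13) = 155
since m = R²·125 − 155²:  R² = (24025 + -13900) / 125 = 81
R = √81 = 9  ⇒  r_B = 9 − 1 = 8

rB=8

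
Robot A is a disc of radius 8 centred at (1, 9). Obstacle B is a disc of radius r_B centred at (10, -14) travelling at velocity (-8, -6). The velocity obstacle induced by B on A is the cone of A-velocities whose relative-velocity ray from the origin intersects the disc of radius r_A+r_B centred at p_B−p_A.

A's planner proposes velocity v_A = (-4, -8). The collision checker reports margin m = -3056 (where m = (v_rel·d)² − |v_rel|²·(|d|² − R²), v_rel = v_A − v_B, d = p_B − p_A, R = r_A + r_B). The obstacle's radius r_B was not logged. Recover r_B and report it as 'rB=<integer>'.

m = -3056
d = (9, -23);  v_rel = (4, -2),  |v_rel|² = 20
v_rel×d = (4)·(-23) − (-2)·(9) = -74
since m = R²·20 − (-74)²:  R² = (5476 + -3056) / 20 = 121
R = √121 = 11  ⇒  r_B = 11 − 8 = 3

rB=3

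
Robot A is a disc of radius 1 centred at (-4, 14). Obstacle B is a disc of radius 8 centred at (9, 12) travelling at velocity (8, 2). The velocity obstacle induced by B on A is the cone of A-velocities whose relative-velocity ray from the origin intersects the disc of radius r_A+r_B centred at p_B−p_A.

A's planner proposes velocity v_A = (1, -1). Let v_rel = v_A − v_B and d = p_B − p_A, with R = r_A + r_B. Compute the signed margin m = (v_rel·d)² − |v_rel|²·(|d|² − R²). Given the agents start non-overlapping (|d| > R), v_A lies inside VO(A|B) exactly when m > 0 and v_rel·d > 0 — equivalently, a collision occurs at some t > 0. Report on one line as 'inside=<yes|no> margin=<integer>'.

d = (13, -2),  |d|² = 173;  R = 1+8 = 9,  c = 173−9² = 92
v_rel = (-7, -3),  |v_rel|² = 58;  v_rel·d = (-7)·(13) + (-3)·(-2) = -85
58·t² + 170·t + 92 = 0  ⇒  m = (-85)² − 58·92 = 1889
m = 1889 > 0,  v_rel·d = -85 < 0  ⇒  outside

inside=no margin=1889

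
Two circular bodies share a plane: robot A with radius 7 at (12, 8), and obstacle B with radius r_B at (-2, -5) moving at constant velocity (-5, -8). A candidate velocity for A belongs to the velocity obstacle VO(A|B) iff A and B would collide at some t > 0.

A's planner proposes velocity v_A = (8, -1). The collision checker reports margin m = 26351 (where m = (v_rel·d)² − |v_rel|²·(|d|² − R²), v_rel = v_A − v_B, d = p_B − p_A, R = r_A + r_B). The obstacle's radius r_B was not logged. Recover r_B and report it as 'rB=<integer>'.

m = 26351
d = (-14, -13);  v_rel = (13, 7),  |v_rel|² = 218
v_rel×d = (13)·(-13) − (7)·(-14) = -71
since m = R²·218 − (-71)²:  R² = (5041 + 26351) / 218 = 144
R = √144 = 12  ⇒  r_B = 12 − 7 = 5

rB=5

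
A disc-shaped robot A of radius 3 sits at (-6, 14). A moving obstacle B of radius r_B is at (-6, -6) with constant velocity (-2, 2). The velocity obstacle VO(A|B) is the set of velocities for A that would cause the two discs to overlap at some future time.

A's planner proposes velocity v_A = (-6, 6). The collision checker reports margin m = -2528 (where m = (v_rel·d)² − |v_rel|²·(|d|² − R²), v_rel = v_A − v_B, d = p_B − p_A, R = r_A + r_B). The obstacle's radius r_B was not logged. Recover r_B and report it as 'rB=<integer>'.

m = -2528
d = (0, -20);  v_rel = (-4, 4),  |v_rel|² = 32
v_rel×d = (-4)·(-20) − (4)·(0) = 80
since m = R²·32 − 80²:  R² = (6400 + -2528) / 32 = 121
R = √121 = 11  ⇒  r_B = 11 − 3 = 8

rB=8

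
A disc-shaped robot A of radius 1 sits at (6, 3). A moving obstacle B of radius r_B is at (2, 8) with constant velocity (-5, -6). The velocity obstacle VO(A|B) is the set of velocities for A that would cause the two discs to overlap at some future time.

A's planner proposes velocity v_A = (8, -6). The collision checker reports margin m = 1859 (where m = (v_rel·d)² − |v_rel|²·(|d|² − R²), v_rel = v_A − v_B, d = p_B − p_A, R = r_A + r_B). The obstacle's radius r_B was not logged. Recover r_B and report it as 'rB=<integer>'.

m = 1859
d = (-4, 5);  v_rel = (13, 0),  |v_rel|² = 169
v_rel×d = (13)·(5) − (0)·(-4) = 65
since m = R²·169 − 65²:  R² = (4225 + 1859) / 169 = 36
R = √36 = 6  ⇒  r_B = 6 − 1 = 5

rB=5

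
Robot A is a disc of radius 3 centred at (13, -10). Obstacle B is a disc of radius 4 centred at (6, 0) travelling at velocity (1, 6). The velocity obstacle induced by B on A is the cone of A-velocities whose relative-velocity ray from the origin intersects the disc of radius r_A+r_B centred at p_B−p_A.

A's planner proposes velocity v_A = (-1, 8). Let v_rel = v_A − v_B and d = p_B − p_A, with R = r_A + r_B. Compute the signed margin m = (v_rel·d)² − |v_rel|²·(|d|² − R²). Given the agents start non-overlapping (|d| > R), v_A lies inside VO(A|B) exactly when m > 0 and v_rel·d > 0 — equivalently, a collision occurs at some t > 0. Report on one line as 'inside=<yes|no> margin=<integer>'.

d = (-7, 10),  |d|² = 149;  R = 3+4 = 7,  c = 149−7² = 100
v_rel = (-2, 2),  |v_rel|² = 8;  v_rel·d = (-2)·(-7) + (2)·(10) = 34
8·t² − 68·t + 100 = 0  ⇒  m = 34² − 8·100 = 356
m = 356 > 0,  v_rel·d = 34 > 0  ⇒  inside

inside=yes margin=356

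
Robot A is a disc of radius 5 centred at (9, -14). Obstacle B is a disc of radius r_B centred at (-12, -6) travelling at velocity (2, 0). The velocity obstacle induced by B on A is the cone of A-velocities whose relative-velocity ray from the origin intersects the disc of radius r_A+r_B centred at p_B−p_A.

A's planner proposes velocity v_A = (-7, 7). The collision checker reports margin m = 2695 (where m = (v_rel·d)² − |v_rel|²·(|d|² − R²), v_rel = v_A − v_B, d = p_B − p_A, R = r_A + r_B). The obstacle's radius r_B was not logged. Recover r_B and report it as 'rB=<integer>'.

m = 2695
d = (-21, 8);  v_rel = (-9, 7),  |v_rel|² = 130
v_rel×d = (-9)·(8) − (7)·(-21) = 75
since m = R²·130 − 75²:  R² = (5625 + 2695) / 130 = 64
R = √64 = 8  ⇒  r_B = 8 − 5 = 3

rB=3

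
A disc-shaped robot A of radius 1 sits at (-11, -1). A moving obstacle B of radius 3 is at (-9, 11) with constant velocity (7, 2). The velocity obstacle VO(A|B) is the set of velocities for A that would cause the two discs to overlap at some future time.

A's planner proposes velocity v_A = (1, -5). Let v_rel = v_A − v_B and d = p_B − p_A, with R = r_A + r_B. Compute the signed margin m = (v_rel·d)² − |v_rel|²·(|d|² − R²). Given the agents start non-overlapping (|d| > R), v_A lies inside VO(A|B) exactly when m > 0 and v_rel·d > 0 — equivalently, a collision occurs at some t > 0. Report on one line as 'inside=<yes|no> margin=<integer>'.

d = (2, 12),  |d|² = 148;  R = 1+3 = 4,  c = 148−4² = 132
v_rel = (-6, -7),  |v_rel|² = 85;  v_rel·d = (-6)·(2) + (-7)·(12) = -96
85·t² + 192·t + 132 = 0  ⇒  m = (-96)² − 85·132 = -2004
m = -2004 < 0,  v_rel·d = -96 < 0  ⇒  outside

inside=no margin=-2004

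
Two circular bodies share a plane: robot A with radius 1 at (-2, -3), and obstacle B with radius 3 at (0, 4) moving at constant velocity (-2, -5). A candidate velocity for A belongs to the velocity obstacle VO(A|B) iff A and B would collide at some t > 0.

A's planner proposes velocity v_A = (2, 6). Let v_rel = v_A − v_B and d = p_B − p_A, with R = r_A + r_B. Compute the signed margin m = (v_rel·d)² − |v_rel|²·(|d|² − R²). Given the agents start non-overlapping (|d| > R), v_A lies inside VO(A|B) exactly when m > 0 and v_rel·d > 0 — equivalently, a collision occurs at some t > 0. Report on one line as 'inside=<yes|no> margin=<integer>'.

d = (2, 7),  |d|² = 53;  R = 1+3 = 4,  c = 53−4² = 37
v_rel = (4, 11),  |v_rel|² = 137;  v_rel·d = (4)·(2) + (11)·(7) = 85
137·t² − 170·t + 37 = 0  ⇒  m = 85² − 137·37 = 2156
m = 2156 > 0,  v_rel·d = 85 > 0  ⇒  inside

inside=yes margin=2156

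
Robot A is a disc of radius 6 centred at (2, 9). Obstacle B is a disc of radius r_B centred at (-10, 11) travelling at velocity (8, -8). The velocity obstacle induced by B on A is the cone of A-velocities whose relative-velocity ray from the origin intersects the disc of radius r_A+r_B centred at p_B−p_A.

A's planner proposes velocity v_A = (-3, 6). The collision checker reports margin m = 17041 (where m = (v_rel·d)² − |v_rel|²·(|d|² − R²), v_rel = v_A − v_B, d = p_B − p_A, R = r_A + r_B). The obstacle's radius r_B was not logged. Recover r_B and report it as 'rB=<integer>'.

m = 17041
d = (-12, 2);  v_rel = (-11, 14),  |v_rel|² = 317
v_rel×d = (-11)·(2) − (14)·(-12) = 146
since m = R²·317 − 146²:  R² = (21316 + 17041) / 317 = 121
R = √121 = 11  ⇒  r_B = 11 − 6 = 5

rB=5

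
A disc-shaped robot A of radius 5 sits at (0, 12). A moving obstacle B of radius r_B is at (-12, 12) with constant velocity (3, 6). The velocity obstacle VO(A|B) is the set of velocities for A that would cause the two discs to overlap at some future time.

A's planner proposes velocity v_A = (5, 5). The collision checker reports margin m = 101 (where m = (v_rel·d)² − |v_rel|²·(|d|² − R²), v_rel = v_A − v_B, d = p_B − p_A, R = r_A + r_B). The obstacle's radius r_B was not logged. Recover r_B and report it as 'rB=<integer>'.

m = 101
d = (-12, 0);  v_rel = (2, -1),  |v_rel|² = 5
v_rel×d = (2)·(0) − (-1)·(-12) = -12
since m = R²·5 − (-12)²:  R² = (144 + 101) / 5 = 49
R = √49 = 7  ⇒  r_B = 7 − 5 = 2

rB=2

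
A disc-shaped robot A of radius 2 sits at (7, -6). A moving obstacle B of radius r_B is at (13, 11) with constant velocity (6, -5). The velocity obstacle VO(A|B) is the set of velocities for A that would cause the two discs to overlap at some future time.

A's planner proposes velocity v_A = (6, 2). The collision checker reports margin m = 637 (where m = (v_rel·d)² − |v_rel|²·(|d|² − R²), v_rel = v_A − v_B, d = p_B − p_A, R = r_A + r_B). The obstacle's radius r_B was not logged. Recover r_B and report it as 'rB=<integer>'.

m = 637
d = (6, 17);  v_rel = (0, 7),  |v_rel|² = 49
v_rel×d = (0)·(17) − (7)·(6) = -42
since m = R²·49 − (-42)²:  R² = (1764 + 637) / 49 = 49
R = √49 = 7  ⇒  r_B = 7 − 2 = 5

rB=5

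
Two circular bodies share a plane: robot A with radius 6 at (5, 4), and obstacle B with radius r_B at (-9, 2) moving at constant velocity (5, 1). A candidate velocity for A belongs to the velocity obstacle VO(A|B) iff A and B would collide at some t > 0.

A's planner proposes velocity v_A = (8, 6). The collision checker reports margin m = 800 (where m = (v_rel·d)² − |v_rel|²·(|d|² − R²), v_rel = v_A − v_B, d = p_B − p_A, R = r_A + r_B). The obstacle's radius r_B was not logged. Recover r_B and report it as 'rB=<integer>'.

m = 800
d = (-14, -2);  v_rel = (3, 5),  |v_rel|² = 34
v_rel×d = (3)·(-2) − (5)·(-14) = 64
since m = R²·34 − 64²:  R² = (4096 + 800) / 34 = 144
R = √144 = 12  ⇒  r_B = 12 − 6 = 6

rB=6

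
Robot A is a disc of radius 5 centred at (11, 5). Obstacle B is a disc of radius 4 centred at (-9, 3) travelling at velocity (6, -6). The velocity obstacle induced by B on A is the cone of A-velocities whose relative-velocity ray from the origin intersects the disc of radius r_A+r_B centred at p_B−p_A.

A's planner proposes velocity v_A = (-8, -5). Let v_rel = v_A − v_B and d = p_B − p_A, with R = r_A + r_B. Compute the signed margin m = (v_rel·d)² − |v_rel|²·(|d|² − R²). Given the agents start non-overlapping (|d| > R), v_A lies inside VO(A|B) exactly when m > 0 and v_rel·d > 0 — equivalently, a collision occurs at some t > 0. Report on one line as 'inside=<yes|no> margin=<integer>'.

d = (-20, -2),  |d|² = 404;  R = 5+4 = 9,  c = 404−9² = 323
v_rel = (-14, 1),  |v_rel|² = 197;  v_rel·d = (-14)·(-20) + (1)·(-2) = 278
197·t² − 556·t + 323 = 0  ⇒  m = 278² − 197·323 = 13653
m = 13653 > 0,  v_rel·d = 278 > 0  ⇒  inside

inside=yes margin=13653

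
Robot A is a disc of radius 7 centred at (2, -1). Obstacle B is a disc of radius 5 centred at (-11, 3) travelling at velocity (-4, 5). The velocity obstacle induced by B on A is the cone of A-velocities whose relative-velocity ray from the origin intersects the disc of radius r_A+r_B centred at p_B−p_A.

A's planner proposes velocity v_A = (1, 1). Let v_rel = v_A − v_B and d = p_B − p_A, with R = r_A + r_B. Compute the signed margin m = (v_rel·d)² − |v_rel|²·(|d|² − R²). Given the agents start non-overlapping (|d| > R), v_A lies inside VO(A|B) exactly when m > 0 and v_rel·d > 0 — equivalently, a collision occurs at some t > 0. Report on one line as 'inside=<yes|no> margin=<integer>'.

d = (-13, 4),  |d|² = 185;  R = 7+5 = 12,  c = 185−12² = 41
v_rel = (5, -4),  |v_rel|² = 41;  v_rel·d = (5)·(-13) + (-4)·(4) = -81
41·t² + 162·t + 41 = 0  ⇒  m = (-81)² − 41·41 = 4880
m = 4880 > 0,  v_rel·d = -81 < 0  ⇒  outside

inside=no margin=4880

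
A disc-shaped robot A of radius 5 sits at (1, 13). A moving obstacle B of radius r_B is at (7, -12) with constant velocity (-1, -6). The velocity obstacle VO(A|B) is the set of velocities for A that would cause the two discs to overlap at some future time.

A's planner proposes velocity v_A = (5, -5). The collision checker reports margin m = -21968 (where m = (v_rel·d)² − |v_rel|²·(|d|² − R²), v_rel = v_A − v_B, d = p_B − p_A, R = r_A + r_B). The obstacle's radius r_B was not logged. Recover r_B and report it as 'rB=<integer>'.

m = -21968
d = (6, -25);  v_rel = (6, 1),  |v_rel|² = 37
v_rel×d = (6)·(-25) − (1)·(6) = -156
since m = R²·37 − (-156)²:  R² = (24336 + -21968) / 37 = 64
R = √64 = 8  ⇒  r_B = 8 − 5 = 3

rB=3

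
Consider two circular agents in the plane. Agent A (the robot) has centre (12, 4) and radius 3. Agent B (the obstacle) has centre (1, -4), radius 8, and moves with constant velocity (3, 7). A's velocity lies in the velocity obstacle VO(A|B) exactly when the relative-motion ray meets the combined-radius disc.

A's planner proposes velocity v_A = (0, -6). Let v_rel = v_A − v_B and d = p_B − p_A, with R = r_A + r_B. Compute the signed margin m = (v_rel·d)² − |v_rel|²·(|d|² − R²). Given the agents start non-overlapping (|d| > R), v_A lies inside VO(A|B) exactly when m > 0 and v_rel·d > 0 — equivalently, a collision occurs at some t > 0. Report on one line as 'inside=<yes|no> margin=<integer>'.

d = (-11, -8),  |d|² = 185;  R = 3+8 = 11,  c = 185−11² = 64
v_rel = (-3, -13),  |v_rel|² = 178;  v_rel·d = (-3)·(-11) + (-13)·(-8) = 137
178·t² − 274·t + 64 = 0  ⇒  m = 137² − 178·64 = 7377
m = 7377 > 0,  v_rel·d = 137 > 0  ⇒  inside

inside=yes margin=7377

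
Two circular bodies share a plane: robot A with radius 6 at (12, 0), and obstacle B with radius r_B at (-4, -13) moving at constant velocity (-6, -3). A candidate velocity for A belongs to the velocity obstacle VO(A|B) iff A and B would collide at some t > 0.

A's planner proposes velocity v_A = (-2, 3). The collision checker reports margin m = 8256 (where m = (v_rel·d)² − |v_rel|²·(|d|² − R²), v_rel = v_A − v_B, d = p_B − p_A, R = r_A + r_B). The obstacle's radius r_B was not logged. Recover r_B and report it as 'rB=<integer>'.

m = 8256
d = (-16, -13);  v_rel = (4, 6),  |v_rel|² = 52
v_rel×d = (4)·(-13) − (6)·(-16) = 44
since m = R²·52 − 44²:  R² = (1936 + 8256) / 52 = 196
R = √196 = 14  ⇒  r_B = 14 − 6 = 8

rB=8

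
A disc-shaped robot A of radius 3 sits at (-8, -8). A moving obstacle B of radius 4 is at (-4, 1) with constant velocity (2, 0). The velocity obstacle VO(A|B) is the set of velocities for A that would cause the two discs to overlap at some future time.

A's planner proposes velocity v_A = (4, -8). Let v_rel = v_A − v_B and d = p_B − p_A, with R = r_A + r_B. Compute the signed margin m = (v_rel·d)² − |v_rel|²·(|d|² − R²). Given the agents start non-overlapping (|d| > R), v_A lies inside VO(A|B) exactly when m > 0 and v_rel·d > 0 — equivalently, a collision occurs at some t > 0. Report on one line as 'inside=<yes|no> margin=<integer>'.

d = (4, 9),  |d|² = 97;  R = 3+4 = 7,  c = 97−7² = 48
v_rel = (2, -8),  |v_rel|² = 68;  v_rel·d = (2)·(4) + (-8)·(9) = -64
68·t² + 128·t + 48 = 0  ⇒  m = (-64)² − 68·48 = 832
m = 832 > 0,  v_rel·d = -64 < 0  ⇒  outside

inside=no margin=832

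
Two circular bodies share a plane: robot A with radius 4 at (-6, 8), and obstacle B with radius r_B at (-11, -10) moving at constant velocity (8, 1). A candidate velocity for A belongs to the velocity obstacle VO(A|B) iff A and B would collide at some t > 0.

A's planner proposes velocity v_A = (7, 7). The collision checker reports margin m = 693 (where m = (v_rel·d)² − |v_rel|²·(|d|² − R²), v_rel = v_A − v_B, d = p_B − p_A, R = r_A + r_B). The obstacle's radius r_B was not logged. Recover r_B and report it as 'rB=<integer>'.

m = 693
d = (-5, -18);  v_rel = (-1, 6),  |v_rel|² = 37
v_rel×d = (-1)·(-18) − (6)·(-5) = 48
since m = R²·37 − 48²:  R² = (2304 + 693) / 37 = 81
R = √81 = 9  ⇒  r_B = 9 − 4 = 5

rB=5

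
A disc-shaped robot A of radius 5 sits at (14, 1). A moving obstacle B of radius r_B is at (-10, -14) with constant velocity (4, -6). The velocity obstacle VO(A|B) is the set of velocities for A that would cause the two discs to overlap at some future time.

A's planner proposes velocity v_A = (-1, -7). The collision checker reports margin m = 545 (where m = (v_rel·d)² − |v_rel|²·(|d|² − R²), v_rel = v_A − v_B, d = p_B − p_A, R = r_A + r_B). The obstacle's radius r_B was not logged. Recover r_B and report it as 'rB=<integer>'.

m = 545
d = (-24, -15);  v_rel = (-5, -1),  |v_rel|² = 26
v_rel×d = (-5)·(-15) − (-1)·(-24) = 51
since m = R²·26 − 51²:  R² = (2601 + 545) / 26 = 121
R = √121 = 11  ⇒  r_B = 11 − 5 = 6

rB=6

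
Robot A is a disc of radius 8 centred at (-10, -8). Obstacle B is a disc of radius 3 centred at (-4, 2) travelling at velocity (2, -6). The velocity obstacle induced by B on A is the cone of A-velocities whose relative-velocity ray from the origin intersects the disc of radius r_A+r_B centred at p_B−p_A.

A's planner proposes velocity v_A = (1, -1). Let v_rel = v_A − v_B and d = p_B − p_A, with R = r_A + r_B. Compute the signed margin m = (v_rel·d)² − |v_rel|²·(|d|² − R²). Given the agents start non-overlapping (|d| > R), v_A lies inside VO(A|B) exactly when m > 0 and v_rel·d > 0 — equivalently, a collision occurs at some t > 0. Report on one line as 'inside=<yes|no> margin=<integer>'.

d = (6, 10),  |d|² = 136;  R = 8+3 = 11,  c = 136−11² = 15
v_rel = (-1, 5),  |v_rel|² = 26;  v_rel·d = (-1)·(6) + (5)·(10) = 44
26·t² − 88·t + 15 = 0  ⇒  m = 44² − 26·15 = 1546
m = 1546 > 0,  v_rel·d = 44 > 0  ⇒  inside

inside=yes margin=1546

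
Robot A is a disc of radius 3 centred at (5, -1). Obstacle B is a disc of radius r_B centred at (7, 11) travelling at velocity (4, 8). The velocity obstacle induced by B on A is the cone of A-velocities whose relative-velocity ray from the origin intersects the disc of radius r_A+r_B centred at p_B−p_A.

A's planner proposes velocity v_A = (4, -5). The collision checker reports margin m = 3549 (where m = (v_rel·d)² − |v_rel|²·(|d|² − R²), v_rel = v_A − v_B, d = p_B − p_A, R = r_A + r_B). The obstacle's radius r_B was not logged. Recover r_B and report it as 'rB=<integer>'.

m = 3549
d = (2, 12);  v_rel = (0, -13),  |v_rel|² = 169
v_rel×d = (0)·(12) − (-13)·(2) = 26
since m = R²·169 − 26²:  R² = (676 + 3549) / 169 = 25
R = √25 = 5  ⇒  r_B = 5 − 3 = 2

rB=2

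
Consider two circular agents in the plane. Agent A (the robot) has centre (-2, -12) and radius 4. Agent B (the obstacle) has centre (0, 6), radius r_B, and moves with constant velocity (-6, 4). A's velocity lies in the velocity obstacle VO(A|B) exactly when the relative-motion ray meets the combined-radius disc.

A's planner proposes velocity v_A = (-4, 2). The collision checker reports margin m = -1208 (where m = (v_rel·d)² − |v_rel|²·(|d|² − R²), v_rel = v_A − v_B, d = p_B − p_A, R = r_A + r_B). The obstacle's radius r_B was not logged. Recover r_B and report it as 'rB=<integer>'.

m = -1208
d = (2, 18);  v_rel = (2, -2),  |v_rel|² = 8
v_rel×d = (2)·(18) − (-2)·(2) = 40
since m = R²·8 − 40²:  R² = (1600 + -1208) / 8 = 49
R = √49 = 7  ⇒  r_B = 7 − 4 = 3

rB=3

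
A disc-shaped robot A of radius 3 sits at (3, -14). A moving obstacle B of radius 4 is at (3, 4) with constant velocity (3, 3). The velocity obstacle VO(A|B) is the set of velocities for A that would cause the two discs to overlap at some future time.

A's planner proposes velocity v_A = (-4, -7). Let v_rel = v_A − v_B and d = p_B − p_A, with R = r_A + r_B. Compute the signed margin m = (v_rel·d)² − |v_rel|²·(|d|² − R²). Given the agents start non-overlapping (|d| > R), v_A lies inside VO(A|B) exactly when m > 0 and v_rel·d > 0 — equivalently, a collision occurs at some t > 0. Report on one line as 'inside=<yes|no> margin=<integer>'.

d = (0, 18),  |d|² = 324;  R = 3+4 = 7,  c = 324−7² = 275
v_rel = (-7, -10),  |v_rel|² = 149;  v_rel·d = (-7)·(0) + (-10)·(18) = -180
149·t² + 360·t + 275 = 0  ⇒  m = (-180)² − 149·275 = -8575
m = -8575 < 0,  v_rel·d = -180 < 0  ⇒  outside

inside=no margin=-8575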